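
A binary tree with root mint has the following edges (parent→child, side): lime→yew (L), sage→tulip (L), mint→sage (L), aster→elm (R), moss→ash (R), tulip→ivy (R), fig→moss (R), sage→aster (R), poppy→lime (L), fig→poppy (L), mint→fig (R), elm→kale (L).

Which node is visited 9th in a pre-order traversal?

poppy

Pre-order visits the node, then its left subtree, then its right subtree.
Visit mint.
At mint: go left to sage.
  Visit sage.
  At sage: go left to tulip.
    Visit tulip.
    At tulip: no left child.
    At tulip: go right to ivy.
      ivy is a leaf — visit ivy.
  At sage: go right to aster.
    Visit aster.
    At aster: no left child.
    At aster: go right to elm.
      Visit elm.
      At elm: go left to kale.
        kale is a leaf — visit kale.
      At elm: no right child.
At mint: go right to fig.
  Visit fig.
  At fig: go left to poppy.
    Visit poppy.
    At poppy: go left to lime.
      Visit lime.
      At lime: go left to yew.
        yew is a leaf — visit yew.
      At lime: no right child.
    At poppy: no right child.
  At fig: go right to moss.
    Visit moss.
    At moss: no left child.
    At moss: go right to ash.
      ash is a leaf — visit ash.
Full pre-order sequence: mint, sage, tulip, ivy, aster, elm, kale, fig, poppy, lime, yew, moss, ash.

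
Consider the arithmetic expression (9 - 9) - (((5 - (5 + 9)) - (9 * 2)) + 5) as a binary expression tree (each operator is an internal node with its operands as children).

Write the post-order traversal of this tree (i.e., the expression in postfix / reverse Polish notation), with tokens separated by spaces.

9 9 - 5 5 9 + - 9 2 * - 5 + -

Post-order on an expression tree gives postfix notation: for each operator, emit left operand, right operand, then the operator.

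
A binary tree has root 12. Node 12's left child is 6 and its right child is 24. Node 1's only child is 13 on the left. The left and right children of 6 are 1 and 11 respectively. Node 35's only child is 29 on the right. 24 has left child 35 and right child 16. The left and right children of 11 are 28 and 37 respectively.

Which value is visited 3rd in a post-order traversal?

28

Post-order visits the left subtree, then the right subtree, then the node.
At 12: go left to 6.
  At 6: go left to 1.
    At 1: go left to 13.
      13 is a leaf — visit 13.
    At 1: no right child.
    Visit 1.
  At 6: go right to 11.
    At 11: go left to 28.
      28 is a leaf — visit 28.
    At 11: go right to 37.
      37 is a leaf — visit 37.
    Visit 11.
  Visit 6.
At 12: go right to 24.
  At 24: go left to 35.
    At 35: no left child.
    At 35: go right to 29.
      29 is a leaf — visit 29.
    Visit 35.
  At 24: go right to 16.
    16 is a leaf — visit 16.
  Visit 24.
Visit 12.
Full post-order sequence: 13, 1, 28, 37, 11, 6, 29, 35, 16, 24, 12.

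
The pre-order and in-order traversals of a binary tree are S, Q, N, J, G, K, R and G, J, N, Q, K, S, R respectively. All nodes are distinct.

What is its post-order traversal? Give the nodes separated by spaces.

The first element of pre-order is the root; it splits in-order into left and right subtrees.
Root S: left subtree has 5 nodes {G, J, N, Q, K}, right has 1 {R}.
  Root Q: left subtree has 3 nodes {G, J, N}, right has 1 {K}.
    Root N: left subtree has 2 nodes {G, J}, right has 0 { }.
      Root J: left subtree has 1 node {G}, right has 0 { }.

G J N K Q R S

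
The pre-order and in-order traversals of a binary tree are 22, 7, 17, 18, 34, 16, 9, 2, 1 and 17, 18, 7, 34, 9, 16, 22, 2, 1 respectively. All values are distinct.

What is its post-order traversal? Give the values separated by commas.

The first element of pre-order is the root; it splits in-order into left and right subtrees.
Root 22: left subtree has 6 nodes {17, 18, 7, 34, 9, 16}, right has 2 {2, 1}.
  Root 7: left subtree has 2 nodes {17, 18}, right has 3 {34, 9, 16}.
    Root 17: left subtree has 0 nodes { }, right has 1 {18}.
    Root 34: left subtree has 0 nodes { }, right has 2 {9, 16}.
      Root 16: left subtree has 1 node {9}, right has 0 { }.
  Root 2: left subtree has 0 nodes { }, right has 1 {1}.

18, 17, 9, 16, 34, 7, 1, 2, 22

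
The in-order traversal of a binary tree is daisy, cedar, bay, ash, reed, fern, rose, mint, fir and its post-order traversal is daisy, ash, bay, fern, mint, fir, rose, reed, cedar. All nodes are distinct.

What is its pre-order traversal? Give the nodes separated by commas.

The last element of post-order is the root; it splits in-order into left and right subtrees.
Root cedar: left subtree has 1 node {daisy}, right has 7 {bay, ash, reed, fern, rose, mint, fir}.
  Root reed: left subtree has 2 nodes {bay, ash}, right has 4 {fern, rose, mint, fir}.
    Root bay: left subtree has 0 nodes { }, right has 1 {ash}.
    Root rose: left subtree has 1 node {fern}, right has 2 {mint, fir}.
      Root fir: left subtree has 1 node {mint}, right has 0 { }.

cedar, daisy, reed, bay, ash, rose, fern, fir, mint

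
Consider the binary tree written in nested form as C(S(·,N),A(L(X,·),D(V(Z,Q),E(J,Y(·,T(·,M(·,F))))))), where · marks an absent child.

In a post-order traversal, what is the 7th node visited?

Post-order visits the left subtree, then the right subtree, then the node.
At C: go left to S.
  At S: no left child.
  At S: go right to N.
    N is a leaf — visit N.
  Visit S.
At C: go right to A.
  At A: go left to L.
    At L: go left to X.
      X is a leaf — visit X.
    At L: no right child.
    Visit L.
  At A: go right to D.
    At D: go left to V.
      At V: go left to Z.
        Z is a leaf — visit Z.
      At V: go right to Q.
        Q is a leaf — visit Q.
      Visit V.
    At D: go right to E.
      At E: go left to J.
        J is a leaf — visit J.
      At E: go right to Y.
        At Y: no left child.
        At Y: go right to T.
          At T: no left child.
          At T: go right to M.
            At M: no left child.
            At M: go right to F.
              F is a leaf — visit F.
            Visit M.
          Visit T.
        Visit Y.
      Visit E.
    Visit D.
  Visit A.
Visit C.
Full post-order sequence: N, S, X, L, Z, Q, V, J, F, M, T, Y, E, D, A, C.

V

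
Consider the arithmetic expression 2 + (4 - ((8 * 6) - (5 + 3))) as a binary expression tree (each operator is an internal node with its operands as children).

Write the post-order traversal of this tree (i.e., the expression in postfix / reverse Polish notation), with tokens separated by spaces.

Post-order on an expression tree gives postfix notation: for each operator, emit left operand, right operand, then the operator.

2 4 8 6 * 5 3 + - - +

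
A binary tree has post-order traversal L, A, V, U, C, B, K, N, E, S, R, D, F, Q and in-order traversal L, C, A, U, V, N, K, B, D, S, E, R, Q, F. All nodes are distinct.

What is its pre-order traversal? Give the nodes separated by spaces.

Q D N C L U A V K B R S E F

The last element of post-order is the root; it splits in-order into left and right subtrees.
Root Q: left subtree has 12 nodes {L, C, A, U, V, N, K, B, D, S, E, R}, right has 1 {F}.
  Root D: left subtree has 8 nodes {L, C, A, U, V, N, K, B}, right has 3 {S, E, R}.
    Root N: left subtree has 5 nodes {L, C, A, U, V}, right has 2 {K, B}.
      Root C: left subtree has 1 node {L}, right has 3 {A, U, V}.
        Root U: left subtree has 1 node {A}, right has 1 {V}.
      Root K: left subtree has 0 nodes { }, right has 1 {B}.
    Root R: left subtree has 2 nodes {S, E}, right has 0 { }.
      Root S: left subtree has 0 nodes { }, right has 1 {E}.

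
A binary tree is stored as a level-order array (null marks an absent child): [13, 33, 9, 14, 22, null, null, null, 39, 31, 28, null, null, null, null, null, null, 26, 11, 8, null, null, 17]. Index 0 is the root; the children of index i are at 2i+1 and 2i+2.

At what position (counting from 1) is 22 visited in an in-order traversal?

8

In-order visits the left subtree, then the node, then the right subtree.
At 13: go left to 33.
  At 33: go left to 14.
    At 14: no left child.
    Visit 14.
    At 14: go right to 39.
      At 39: go left to 26.
        26 is a leaf — visit 26.
      Visit 39.
      At 39: go right to 11.
        11 is a leaf — visit 11.
  Visit 33.
  At 33: go right to 22.
    At 22: go left to 31.
      At 31: go left to 8.
        8 is a leaf — visit 8.
      Visit 31.
      At 31: no right child.
    Visit 22.
    At 22: go right to 28.
      At 28: no left child.
      Visit 28.
      At 28: go right to 17.
        17 is a leaf — visit 17.
Visit 13.
At 13: go right to 9.
  9 is a leaf — visit 9.
Full in-order sequence: 14, 26, 39, 11, 33, 8, 31, 22, 28, 17, 13, 9.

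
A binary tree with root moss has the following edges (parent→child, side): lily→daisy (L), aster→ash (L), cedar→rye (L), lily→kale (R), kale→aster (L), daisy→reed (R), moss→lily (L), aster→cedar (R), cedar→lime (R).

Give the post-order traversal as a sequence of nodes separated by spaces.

Post-order visits the left subtree, then the right subtree, then the node.
At moss: go left to lily.
  At lily: go left to daisy.
    At daisy: no left child.
    At daisy: go right to reed.
      reed is a leaf — visit reed.
    Visit daisy.
  At lily: go right to kale.
    At kale: go left to aster.
      At aster: go left to ash.
        ash is a leaf — visit ash.
      At aster: go right to cedar.
        At cedar: go left to rye.
          rye is a leaf — visit rye.
        At cedar: go right to lime.
          lime is a leaf — visit lime.
        Visit cedar.
      Visit aster.
    At kale: no right child.
    Visit kale.
  Visit lily.
At moss: no right child.
Visit moss.

reed daisy ash rye lime cedar aster kale lily moss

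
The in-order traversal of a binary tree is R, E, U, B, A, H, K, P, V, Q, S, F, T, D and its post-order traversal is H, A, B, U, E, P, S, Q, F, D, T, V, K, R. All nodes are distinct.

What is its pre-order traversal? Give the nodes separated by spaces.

R K E U B A H V P T F Q S D

The last element of post-order is the root; it splits in-order into left and right subtrees.
Root R: left subtree has 0 nodes { }, right has 13 {E, U, B, A, H, K, P, V, Q, S, F, T, D}.
  Root K: left subtree has 5 nodes {E, U, B, A, H}, right has 7 {P, V, Q, S, F, T, D}.
    Root E: left subtree has 0 nodes { }, right has 4 {U, B, A, H}.
      Root U: left subtree has 0 nodes { }, right has 3 {B, A, H}.
        Root B: left subtree has 0 nodes { }, right has 2 {A, H}.
          Root A: left subtree has 0 nodes { }, right has 1 {H}.
    Root V: left subtree has 1 node {P}, right has 5 {Q, S, F, T, D}.
      Root T: left subtree has 3 nodes {Q, S, F}, right has 1 {D}.
        Root F: left subtree has 2 nodes {Q, S}, right has 0 { }.
          Root Q: left subtree has 0 nodes { }, right has 1 {S}.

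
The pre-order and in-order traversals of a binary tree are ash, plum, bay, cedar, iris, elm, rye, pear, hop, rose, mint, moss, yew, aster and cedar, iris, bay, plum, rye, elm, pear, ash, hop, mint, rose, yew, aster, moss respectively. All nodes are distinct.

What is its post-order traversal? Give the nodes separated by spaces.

The first element of pre-order is the root; it splits in-order into left and right subtrees.
Root ash: left subtree has 7 nodes {cedar, iris, bay, plum, rye, elm, pear}, right has 6 {hop, mint, rose, yew, aster, moss}.
  Root plum: left subtree has 3 nodes {cedar, iris, bay}, right has 3 {rye, elm, pear}.
    Root bay: left subtree has 2 nodes {cedar, iris}, right has 0 { }.
      Root cedar: left subtree has 0 nodes { }, right has 1 {iris}.
    Root elm: left subtree has 1 node {rye}, right has 1 {pear}.
  Root hop: left subtree has 0 nodes { }, right has 5 {mint, rose, yew, aster, moss}.
    Root rose: left subtree has 1 node {mint}, right has 3 {yew, aster, moss}.
      Root moss: left subtree has 2 nodes {yew, aster}, right has 0 { }.
        Root yew: left subtree has 0 nodes { }, right has 1 {aster}.

iris cedar bay rye pear elm plum mint aster yew moss rose hop ash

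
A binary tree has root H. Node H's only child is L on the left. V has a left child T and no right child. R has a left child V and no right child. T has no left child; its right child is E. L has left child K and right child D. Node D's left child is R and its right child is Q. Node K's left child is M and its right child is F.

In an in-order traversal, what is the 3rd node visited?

In-order visits the left subtree, then the node, then the right subtree.
At H: go left to L.
  At L: go left to K.
    At K: go left to M.
      M is a leaf — visit M.
    Visit K.
    At K: go right to F.
      F is a leaf — visit F.
  Visit L.
  At L: go right to D.
    At D: go left to R.
      At R: go left to V.
        At V: go left to T.
          At T: no left child.
          Visit T.
          At T: go right to E.
            E is a leaf — visit E.
        Visit V.
        At V: no right child.
      Visit R.
      At R: no right child.
    Visit D.
    At D: go right to Q.
      Q is a leaf — visit Q.
Visit H.
At H: no right child.
Full in-order sequence: M, K, F, L, T, E, V, R, D, Q, H.

F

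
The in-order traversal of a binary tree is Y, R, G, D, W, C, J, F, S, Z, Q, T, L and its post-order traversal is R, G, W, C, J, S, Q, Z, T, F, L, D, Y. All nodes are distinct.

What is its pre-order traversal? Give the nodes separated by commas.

Y, D, G, R, L, F, J, C, W, T, Z, S, Q

The last element of post-order is the root; it splits in-order into left and right subtrees.
Root Y: left subtree has 0 nodes { }, right has 12 {R, G, D, W, C, J, F, S, Z, Q, T, L}.
  Root D: left subtree has 2 nodes {R, G}, right has 9 {W, C, J, F, S, Z, Q, T, L}.
    Root G: left subtree has 1 node {R}, right has 0 { }.
    Root L: left subtree has 8 nodes {W, C, J, F, S, Z, Q, T}, right has 0 { }.
      Root F: left subtree has 3 nodes {W, C, J}, right has 4 {S, Z, Q, T}.
        Root J: left subtree has 2 nodes {W, C}, right has 0 { }.
          Root C: left subtree has 1 node {W}, right has 0 { }.
        Root T: left subtree has 3 nodes {S, Z, Q}, right has 0 { }.
          Root Z: left subtree has 1 node {S}, right has 1 {Q}.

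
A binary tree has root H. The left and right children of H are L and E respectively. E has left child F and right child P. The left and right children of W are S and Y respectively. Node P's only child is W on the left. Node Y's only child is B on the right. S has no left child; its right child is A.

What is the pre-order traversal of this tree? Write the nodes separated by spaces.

Pre-order visits the node, then its left subtree, then its right subtree.
Visit H.
At H: go left to L.
  L is a leaf — visit L.
At H: go right to E.
  Visit E.
  At E: go left to F.
    F is a leaf — visit F.
  At E: go right to P.
    Visit P.
    At P: go left to W.
      Visit W.
      At W: go left to S.
        Visit S.
        At S: no left child.
        At S: go right to A.
          A is a leaf — visit A.
      At W: go right to Y.
        Visit Y.
        At Y: no left child.
        At Y: go right to B.
          B is a leaf — visit B.
    At P: no right child.

H L E F P W S A Y B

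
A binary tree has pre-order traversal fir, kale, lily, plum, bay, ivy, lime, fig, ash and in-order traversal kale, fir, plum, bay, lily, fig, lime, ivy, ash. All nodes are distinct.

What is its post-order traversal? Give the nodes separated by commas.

kale, bay, plum, fig, lime, ash, ivy, lily, fir

The first element of pre-order is the root; it splits in-order into left and right subtrees.
Root fir: left subtree has 1 node {kale}, right has 7 {plum, bay, lily, fig, lime, ivy, ash}.
  Root lily: left subtree has 2 nodes {plum, bay}, right has 4 {fig, lime, ivy, ash}.
    Root plum: left subtree has 0 nodes { }, right has 1 {bay}.
    Root ivy: left subtree has 2 nodes {fig, lime}, right has 1 {ash}.
      Root lime: left subtree has 1 node {fig}, right has 0 { }.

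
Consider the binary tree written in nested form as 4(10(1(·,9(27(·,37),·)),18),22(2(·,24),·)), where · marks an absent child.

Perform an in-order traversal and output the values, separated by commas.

In-order visits the left subtree, then the node, then the right subtree.
At 4: go left to 10.
  At 10: go left to 1.
    At 1: no left child.
    Visit 1.
    At 1: go right to 9.
      At 9: go left to 27.
        At 27: no left child.
        Visit 27.
        At 27: go right to 37.
          37 is a leaf — visit 37.
      Visit 9.
      At 9: no right child.
  Visit 10.
  At 10: go right to 18.
    18 is a leaf — visit 18.
Visit 4.
At 4: go right to 22.
  At 22: go left to 2.
    At 2: no left child.
    Visit 2.
    At 2: go right to 24.
      24 is a leaf — visit 24.
  Visit 22.
  At 22: no right child.

1, 27, 37, 9, 10, 18, 4, 2, 24, 22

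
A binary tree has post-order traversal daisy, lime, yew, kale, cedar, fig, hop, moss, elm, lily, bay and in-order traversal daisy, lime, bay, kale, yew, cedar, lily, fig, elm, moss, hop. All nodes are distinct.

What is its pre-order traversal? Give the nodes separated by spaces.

The last element of post-order is the root; it splits in-order into left and right subtrees.
Root bay: left subtree has 2 nodes {daisy, lime}, right has 8 {kale, yew, cedar, lily, fig, elm, moss, hop}.
  Root lime: left subtree has 1 node {daisy}, right has 0 { }.
  Root lily: left subtree has 3 nodes {kale, yew, cedar}, right has 4 {fig, elm, moss, hop}.
    Root cedar: left subtree has 2 nodes {kale, yew}, right has 0 { }.
      Root kale: left subtree has 0 nodes { }, right has 1 {yew}.
    Root elm: left subtree has 1 node {fig}, right has 2 {moss, hop}.
      Root moss: left subtree has 0 nodes { }, right has 1 {hop}.

bay lime daisy lily cedar kale yew elm fig moss hop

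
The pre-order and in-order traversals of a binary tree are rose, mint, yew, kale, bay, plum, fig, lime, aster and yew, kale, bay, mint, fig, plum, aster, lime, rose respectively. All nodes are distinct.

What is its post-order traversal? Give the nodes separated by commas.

bay, kale, yew, fig, aster, lime, plum, mint, rose

The first element of pre-order is the root; it splits in-order into left and right subtrees.
Root rose: left subtree has 8 nodes {yew, kale, bay, mint, fig, plum, aster, lime}, right has 0 { }.
  Root mint: left subtree has 3 nodes {yew, kale, bay}, right has 4 {fig, plum, aster, lime}.
    Root yew: left subtree has 0 nodes { }, right has 2 {kale, bay}.
      Root kale: left subtree has 0 nodes { }, right has 1 {bay}.
    Root plum: left subtree has 1 node {fig}, right has 2 {aster, lime}.
      Root lime: left subtree has 1 node {aster}, right has 0 { }.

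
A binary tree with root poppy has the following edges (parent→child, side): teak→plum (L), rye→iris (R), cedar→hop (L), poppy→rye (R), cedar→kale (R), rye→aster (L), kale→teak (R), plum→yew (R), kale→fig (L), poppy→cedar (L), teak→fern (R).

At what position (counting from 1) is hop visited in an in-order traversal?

In-order visits the left subtree, then the node, then the right subtree.
At poppy: go left to cedar.
  At cedar: go left to hop.
    hop is a leaf — visit hop.
  Visit cedar.
  At cedar: go right to kale.
    At kale: go left to fig.
      fig is a leaf — visit fig.
    Visit kale.
    At kale: go right to teak.
      At teak: go left to plum.
        At plum: no left child.
        Visit plum.
        At plum: go right to yew.
          yew is a leaf — visit yew.
      Visit teak.
      At teak: go right to fern.
        fern is a leaf — visit fern.
Visit poppy.
At poppy: go right to rye.
  At rye: go left to aster.
    aster is a leaf — visit aster.
  Visit rye.
  At rye: go right to iris.
    iris is a leaf — visit iris.
Full in-order sequence: hop, cedar, fig, kale, plum, yew, teak, fern, poppy, aster, rye, iris.

1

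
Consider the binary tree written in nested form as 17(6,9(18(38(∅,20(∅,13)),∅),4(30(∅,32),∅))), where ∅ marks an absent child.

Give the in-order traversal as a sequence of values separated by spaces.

6 17 38 20 13 18 9 30 32 4

In-order visits the left subtree, then the node, then the right subtree.
At 17: go left to 6.
  6 is a leaf — visit 6.
Visit 17.
At 17: go right to 9.
  At 9: go left to 18.
    At 18: go left to 38.
      At 38: no left child.
      Visit 38.
      At 38: go right to 20.
        At 20: no left child.
        Visit 20.
        At 20: go right to 13.
          13 is a leaf — visit 13.
    Visit 18.
    At 18: no right child.
  Visit 9.
  At 9: go right to 4.
    At 4: go left to 30.
      At 30: no left child.
      Visit 30.
      At 30: go right to 32.
        32 is a leaf — visit 32.
    Visit 4.
    At 4: no right child.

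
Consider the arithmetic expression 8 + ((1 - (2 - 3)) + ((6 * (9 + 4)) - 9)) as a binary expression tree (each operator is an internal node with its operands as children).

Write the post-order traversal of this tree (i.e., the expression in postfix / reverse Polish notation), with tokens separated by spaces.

Post-order on an expression tree gives postfix notation: for each operator, emit left operand, right operand, then the operator.

8 1 2 3 - - 6 9 4 + * 9 - + +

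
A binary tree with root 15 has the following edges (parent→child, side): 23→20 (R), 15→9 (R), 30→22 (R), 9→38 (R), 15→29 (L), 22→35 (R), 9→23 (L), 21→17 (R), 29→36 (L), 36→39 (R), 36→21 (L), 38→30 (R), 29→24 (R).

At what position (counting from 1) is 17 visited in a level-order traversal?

Level-order visits nodes level by level from the root, left to right within each level.
Level 0: 15
Level 1: 29, 9
Level 2: 36, 24, 23, 38
Level 3: 21, 39, 20, 30
Level 4: 17, 22
Level 5: 35
Full level-order sequence: 15, 29, 9, 36, 24, 23, 38, 21, 39, 20, 30, 17, 22, 35.

12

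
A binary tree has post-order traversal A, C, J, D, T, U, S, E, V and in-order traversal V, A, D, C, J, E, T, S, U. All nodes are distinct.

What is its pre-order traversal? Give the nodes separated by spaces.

The last element of post-order is the root; it splits in-order into left and right subtrees.
Root V: left subtree has 0 nodes { }, right has 8 {A, D, C, J, E, T, S, U}.
  Root E: left subtree has 4 nodes {A, D, C, J}, right has 3 {T, S, U}.
    Root D: left subtree has 1 node {A}, right has 2 {C, J}.
      Root J: left subtree has 1 node {C}, right has 0 { }.
    Root S: left subtree has 1 node {T}, right has 1 {U}.

V E D A J C S T U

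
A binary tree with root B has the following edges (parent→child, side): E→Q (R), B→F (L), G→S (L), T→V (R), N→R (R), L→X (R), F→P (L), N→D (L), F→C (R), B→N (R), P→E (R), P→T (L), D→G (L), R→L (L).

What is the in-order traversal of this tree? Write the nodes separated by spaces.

In-order visits the left subtree, then the node, then the right subtree.
At B: go left to F.
  At F: go left to P.
    At P: go left to T.
      At T: no left child.
      Visit T.
      At T: go right to V.
        V is a leaf — visit V.
    Visit P.
    At P: go right to E.
      At E: no left child.
      Visit E.
      At E: go right to Q.
        Q is a leaf — visit Q.
  Visit F.
  At F: go right to C.
    C is a leaf — visit C.
Visit B.
At B: go right to N.
  At N: go left to D.
    At D: go left to G.
      At G: go left to S.
        S is a leaf — visit S.
      Visit G.
      At G: no right child.
    Visit D.
    At D: no right child.
  Visit N.
  At N: go right to R.
    At R: go left to L.
      At L: no left child.
      Visit L.
      At L: go right to X.
        X is a leaf — visit X.
    Visit R.
    At R: no right child.

T V P E Q F C B S G D N L X R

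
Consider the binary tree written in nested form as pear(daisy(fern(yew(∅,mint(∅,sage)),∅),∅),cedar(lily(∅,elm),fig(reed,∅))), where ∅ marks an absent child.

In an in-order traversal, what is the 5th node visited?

daisy

In-order visits the left subtree, then the node, then the right subtree.
At pear: go left to daisy.
  At daisy: go left to fern.
    At fern: go left to yew.
      At yew: no left child.
      Visit yew.
      At yew: go right to mint.
        At mint: no left child.
        Visit mint.
        At mint: go right to sage.
          sage is a leaf — visit sage.
    Visit fern.
    At fern: no right child.
  Visit daisy.
  At daisy: no right child.
Visit pear.
At pear: go right to cedar.
  At cedar: go left to lily.
    At lily: no left child.
    Visit lily.
    At lily: go right to elm.
      elm is a leaf — visit elm.
  Visit cedar.
  At cedar: go right to fig.
    At fig: go left to reed.
      reed is a leaf — visit reed.
    Visit fig.
    At fig: no right child.
Full in-order sequence: yew, mint, sage, fern, daisy, pear, lily, elm, cedar, reed, fig.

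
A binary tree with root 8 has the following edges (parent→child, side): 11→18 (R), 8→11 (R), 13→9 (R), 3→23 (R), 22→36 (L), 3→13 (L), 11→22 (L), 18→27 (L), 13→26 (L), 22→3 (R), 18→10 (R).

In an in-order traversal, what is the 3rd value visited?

22

In-order visits the left subtree, then the node, then the right subtree.
At 8: no left child.
Visit 8.
At 8: go right to 11.
  At 11: go left to 22.
    At 22: go left to 36.
      36 is a leaf — visit 36.
    Visit 22.
    At 22: go right to 3.
      At 3: go left to 13.
        At 13: go left to 26.
          26 is a leaf — visit 26.
        Visit 13.
        At 13: go right to 9.
          9 is a leaf — visit 9.
      Visit 3.
      At 3: go right to 23.
        23 is a leaf — visit 23.
  Visit 11.
  At 11: go right to 18.
    At 18: go left to 27.
      27 is a leaf — visit 27.
    Visit 18.
    At 18: go right to 10.
      10 is a leaf — visit 10.
Full in-order sequence: 8, 36, 22, 26, 13, 9, 3, 23, 11, 27, 18, 10.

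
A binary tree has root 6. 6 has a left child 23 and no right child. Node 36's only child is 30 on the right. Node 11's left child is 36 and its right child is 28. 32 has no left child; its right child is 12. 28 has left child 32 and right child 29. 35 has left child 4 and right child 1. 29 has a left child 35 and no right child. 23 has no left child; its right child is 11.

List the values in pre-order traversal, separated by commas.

Pre-order visits the node, then its left subtree, then its right subtree.
Visit 6.
At 6: go left to 23.
  Visit 23.
  At 23: no left child.
  At 23: go right to 11.
    Visit 11.
    At 11: go left to 36.
      Visit 36.
      At 36: no left child.
      At 36: go right to 30.
        30 is a leaf — visit 30.
    At 11: go right to 28.
      Visit 28.
      At 28: go left to 32.
        Visit 32.
        At 32: no left child.
        At 32: go right to 12.
          12 is a leaf — visit 12.
      At 28: go right to 29.
        Visit 29.
        At 29: go left to 35.
          Visit 35.
          At 35: go left to 4.
            4 is a leaf — visit 4.
          At 35: go right to 1.
            1 is a leaf — visit 1.
        At 29: no right child.
At 6: no right child.

6, 23, 11, 36, 30, 28, 32, 12, 29, 35, 4, 1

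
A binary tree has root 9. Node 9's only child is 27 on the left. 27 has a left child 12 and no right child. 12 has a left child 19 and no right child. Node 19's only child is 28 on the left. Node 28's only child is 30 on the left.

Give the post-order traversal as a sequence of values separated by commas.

Post-order visits the left subtree, then the right subtree, then the node.
At 9: go left to 27.
  At 27: go left to 12.
    At 12: go left to 19.
      At 19: go left to 28.
        At 28: go left to 30.
          30 is a leaf — visit 30.
        At 28: no right child.
        Visit 28.
      At 19: no right child.
      Visit 19.
    At 12: no right child.
    Visit 12.
  At 27: no right child.
  Visit 27.
At 9: no right child.
Visit 9.

30, 28, 19, 12, 27, 9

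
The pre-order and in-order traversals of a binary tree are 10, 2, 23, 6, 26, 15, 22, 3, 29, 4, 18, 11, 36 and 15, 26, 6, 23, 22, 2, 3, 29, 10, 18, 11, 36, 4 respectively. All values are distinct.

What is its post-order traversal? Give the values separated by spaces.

15 26 6 22 23 29 3 2 36 11 18 4 10

The first element of pre-order is the root; it splits in-order into left and right subtrees.
Root 10: left subtree has 8 nodes {15, 26, 6, 23, 22, 2, 3, 29}, right has 4 {18, 11, 36, 4}.
  Root 2: left subtree has 5 nodes {15, 26, 6, 23, 22}, right has 2 {3, 29}.
    Root 23: left subtree has 3 nodes {15, 26, 6}, right has 1 {22}.
      Root 6: left subtree has 2 nodes {15, 26}, right has 0 { }.
        Root 26: left subtree has 1 node {15}, right has 0 { }.
    Root 3: left subtree has 0 nodes { }, right has 1 {29}.
  Root 4: left subtree has 3 nodes {18, 11, 36}, right has 0 { }.
    Root 18: left subtree has 0 nodes { }, right has 2 {11, 36}.
      Root 11: left subtree has 0 nodes { }, right has 1 {36}.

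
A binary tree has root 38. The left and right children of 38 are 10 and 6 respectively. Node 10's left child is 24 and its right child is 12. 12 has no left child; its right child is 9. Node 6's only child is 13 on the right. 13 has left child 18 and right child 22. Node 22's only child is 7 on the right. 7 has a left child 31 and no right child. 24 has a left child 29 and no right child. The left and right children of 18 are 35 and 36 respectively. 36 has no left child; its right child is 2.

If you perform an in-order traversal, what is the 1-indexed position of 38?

In-order visits the left subtree, then the node, then the right subtree.
At 38: go left to 10.
  At 10: go left to 24.
    At 24: go left to 29.
      29 is a leaf — visit 29.
    Visit 24.
    At 24: no right child.
  Visit 10.
  At 10: go right to 12.
    At 12: no left child.
    Visit 12.
    At 12: go right to 9.
      9 is a leaf — visit 9.
Visit 38.
At 38: go right to 6.
  At 6: no left child.
  Visit 6.
  At 6: go right to 13.
    At 13: go left to 18.
      At 18: go left to 35.
        35 is a leaf — visit 35.
      Visit 18.
      At 18: go right to 36.
        At 36: no left child.
        Visit 36.
        At 36: go right to 2.
          2 is a leaf — visit 2.
    Visit 13.
    At 13: go right to 22.
      At 22: no left child.
      Visit 22.
      At 22: go right to 7.
        At 7: go left to 31.
          31 is a leaf — visit 31.
        Visit 7.
        At 7: no right child.
Full in-order sequence: 29, 24, 10, 12, 9, 38, 6, 35, 18, 36, 2, 13, 22, 31, 7.

6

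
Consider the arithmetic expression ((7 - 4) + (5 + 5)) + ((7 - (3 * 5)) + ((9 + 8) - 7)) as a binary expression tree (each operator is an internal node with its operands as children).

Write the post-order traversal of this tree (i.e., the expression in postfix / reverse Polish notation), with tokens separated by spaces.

Post-order on an expression tree gives postfix notation: for each operator, emit left operand, right operand, then the operator.

7 4 - 5 5 + + 7 3 5 * - 9 8 + 7 - + +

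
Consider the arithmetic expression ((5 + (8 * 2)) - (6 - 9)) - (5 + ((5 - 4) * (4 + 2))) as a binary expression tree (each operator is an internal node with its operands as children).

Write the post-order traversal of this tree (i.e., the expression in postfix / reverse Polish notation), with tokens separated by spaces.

Post-order on an expression tree gives postfix notation: for each operator, emit left operand, right operand, then the operator.

5 8 2 * + 6 9 - - 5 5 4 - 4 2 + * + -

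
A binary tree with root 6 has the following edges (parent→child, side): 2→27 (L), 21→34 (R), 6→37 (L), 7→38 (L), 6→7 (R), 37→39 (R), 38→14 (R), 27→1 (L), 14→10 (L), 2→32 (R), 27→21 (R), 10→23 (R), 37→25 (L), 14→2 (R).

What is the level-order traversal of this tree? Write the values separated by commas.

6, 37, 7, 25, 39, 38, 14, 10, 2, 23, 27, 32, 1, 21, 34

Level-order visits nodes level by level from the root, left to right within each level.
Level 0: 6
Level 1: 37, 7
Level 2: 25, 39, 38
Level 3: 14
Level 4: 10, 2
Level 5: 23, 27, 32
Level 6: 1, 21
Level 7: 34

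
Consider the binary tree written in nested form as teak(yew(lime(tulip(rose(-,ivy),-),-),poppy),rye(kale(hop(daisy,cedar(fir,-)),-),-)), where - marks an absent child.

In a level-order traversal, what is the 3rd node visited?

Level-order visits nodes level by level from the root, left to right within each level.
Level 0: teak
Level 1: yew, rye
Level 2: lime, poppy, kale
Level 3: tulip, hop
Level 4: rose, daisy, cedar
Level 5: ivy, fir
Full level-order sequence: teak, yew, rye, lime, poppy, kale, tulip, hop, rose, daisy, cedar, ivy, fir.

rye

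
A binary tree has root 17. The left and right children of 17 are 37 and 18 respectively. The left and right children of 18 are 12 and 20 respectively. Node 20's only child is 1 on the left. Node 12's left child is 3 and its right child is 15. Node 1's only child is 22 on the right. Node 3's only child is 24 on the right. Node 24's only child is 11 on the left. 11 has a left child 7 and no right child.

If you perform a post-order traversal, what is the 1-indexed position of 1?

Post-order visits the left subtree, then the right subtree, then the node.
At 17: go left to 37.
  37 is a leaf — visit 37.
At 17: go right to 18.
  At 18: go left to 12.
    At 12: go left to 3.
      At 3: no left child.
      At 3: go right to 24.
        At 24: go left to 11.
          At 11: go left to 7.
            7 is a leaf — visit 7.
          At 11: no right child.
          Visit 11.
        At 24: no right child.
        Visit 24.
      Visit 3.
    At 12: go right to 15.
      15 is a leaf — visit 15.
    Visit 12.
  At 18: go right to 20.
    At 20: go left to 1.
      At 1: no left child.
      At 1: go right to 22.
        22 is a leaf — visit 22.
      Visit 1.
    At 20: no right child.
    Visit 20.
  Visit 18.
Visit 17.
Full post-order sequence: 37, 7, 11, 24, 3, 15, 12, 22, 1, 20, 18, 17.

9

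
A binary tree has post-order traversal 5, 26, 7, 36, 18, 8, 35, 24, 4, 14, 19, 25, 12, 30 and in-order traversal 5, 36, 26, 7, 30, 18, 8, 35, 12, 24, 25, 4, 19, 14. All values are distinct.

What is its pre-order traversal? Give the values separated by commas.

30, 36, 5, 7, 26, 12, 35, 8, 18, 25, 24, 19, 4, 14

The last element of post-order is the root; it splits in-order into left and right subtrees.
Root 30: left subtree has 4 nodes {5, 36, 26, 7}, right has 9 {18, 8, 35, 12, 24, 25, 4, 19, 14}.
  Root 36: left subtree has 1 node {5}, right has 2 {26, 7}.
    Root 7: left subtree has 1 node {26}, right has 0 { }.
  Root 12: left subtree has 3 nodes {18, 8, 35}, right has 5 {24, 25, 4, 19, 14}.
    Root 35: left subtree has 2 nodes {18, 8}, right has 0 { }.
      Root 8: left subtree has 1 node {18}, right has 0 { }.
    Root 25: left subtree has 1 node {24}, right has 3 {4, 19, 14}.
      Root 19: left subtree has 1 node {4}, right has 1 {14}.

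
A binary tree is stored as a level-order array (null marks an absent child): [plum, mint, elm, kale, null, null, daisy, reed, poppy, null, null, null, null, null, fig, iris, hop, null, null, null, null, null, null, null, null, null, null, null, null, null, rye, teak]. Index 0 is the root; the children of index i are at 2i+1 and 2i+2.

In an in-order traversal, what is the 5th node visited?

In-order visits the left subtree, then the node, then the right subtree.
At plum: go left to mint.
  At mint: go left to kale.
    At kale: go left to reed.
      At reed: go left to iris.
        At iris: go left to teak.
          teak is a leaf — visit teak.
        Visit iris.
        At iris: no right child.
      Visit reed.
      At reed: go right to hop.
        hop is a leaf — visit hop.
    Visit kale.
    At kale: go right to poppy.
      poppy is a leaf — visit poppy.
  Visit mint.
  At mint: no right child.
Visit plum.
At plum: go right to elm.
  At elm: no left child.
  Visit elm.
  At elm: go right to daisy.
    At daisy: no left child.
    Visit daisy.
    At daisy: go right to fig.
      At fig: no left child.
      Visit fig.
      At fig: go right to rye.
        rye is a leaf — visit rye.
Full in-order sequence: teak, iris, reed, hop, kale, poppy, mint, plum, elm, daisy, fig, rye.

kale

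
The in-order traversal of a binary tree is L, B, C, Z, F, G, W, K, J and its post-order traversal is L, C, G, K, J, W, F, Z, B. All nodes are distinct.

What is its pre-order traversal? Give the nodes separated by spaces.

B L Z C F W G J K

The last element of post-order is the root; it splits in-order into left and right subtrees.
Root B: left subtree has 1 node {L}, right has 7 {C, Z, F, G, W, K, J}.
  Root Z: left subtree has 1 node {C}, right has 5 {F, G, W, K, J}.
    Root F: left subtree has 0 nodes { }, right has 4 {G, W, K, J}.
      Root W: left subtree has 1 node {G}, right has 2 {K, J}.
        Root J: left subtree has 1 node {K}, right has 0 { }.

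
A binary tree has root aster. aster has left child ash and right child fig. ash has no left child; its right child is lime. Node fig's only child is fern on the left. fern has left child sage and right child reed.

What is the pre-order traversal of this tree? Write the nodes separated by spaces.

aster ash lime fig fern sage reed

Pre-order visits the node, then its left subtree, then its right subtree.
Visit aster.
At aster: go left to ash.
  Visit ash.
  At ash: no left child.
  At ash: go right to lime.
    lime is a leaf — visit lime.
At aster: go right to fig.
  Visit fig.
  At fig: go left to fern.
    Visit fern.
    At fern: go left to sage.
      sage is a leaf — visit sage.
    At fern: go right to reed.
      reed is a leaf — visit reed.
  At fig: no right child.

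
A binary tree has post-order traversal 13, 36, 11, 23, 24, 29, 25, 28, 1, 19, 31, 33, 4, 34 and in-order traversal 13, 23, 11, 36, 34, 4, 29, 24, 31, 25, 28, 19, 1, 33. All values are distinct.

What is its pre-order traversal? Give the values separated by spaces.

34 23 13 11 36 4 33 31 29 24 19 28 25 1

The last element of post-order is the root; it splits in-order into left and right subtrees.
Root 34: left subtree has 4 nodes {13, 23, 11, 36}, right has 9 {4, 29, 24, 31, 25, 28, 19, 1, 33}.
  Root 23: left subtree has 1 node {13}, right has 2 {11, 36}.
    Root 11: left subtree has 0 nodes { }, right has 1 {36}.
  Root 4: left subtree has 0 nodes { }, right has 8 {29, 24, 31, 25, 28, 19, 1, 33}.
    Root 33: left subtree has 7 nodes {29, 24, 31, 25, 28, 19, 1}, right has 0 { }.
      Root 31: left subtree has 2 nodes {29, 24}, right has 4 {25, 28, 19, 1}.
        Root 29: left subtree has 0 nodes { }, right has 1 {24}.
        Root 19: left subtree has 2 nodes {25, 28}, right has 1 {1}.
          Root 28: left subtree has 1 node {25}, right has 0 { }.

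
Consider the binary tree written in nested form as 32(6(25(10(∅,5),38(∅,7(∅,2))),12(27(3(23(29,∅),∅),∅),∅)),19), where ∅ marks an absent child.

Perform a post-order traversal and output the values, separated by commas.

5, 10, 2, 7, 38, 25, 29, 23, 3, 27, 12, 6, 19, 32

Post-order visits the left subtree, then the right subtree, then the node.
At 32: go left to 6.
  At 6: go left to 25.
    At 25: go left to 10.
      At 10: no left child.
      At 10: go right to 5.
        5 is a leaf — visit 5.
      Visit 10.
    At 25: go right to 38.
      At 38: no left child.
      At 38: go right to 7.
        At 7: no left child.
        At 7: go right to 2.
          2 is a leaf — visit 2.
        Visit 7.
      Visit 38.
    Visit 25.
  At 6: go right to 12.
    At 12: go left to 27.
      At 27: go left to 3.
        At 3: go left to 23.
          At 23: go left to 29.
            29 is a leaf — visit 29.
          At 23: no right child.
          Visit 23.
        At 3: no right child.
        Visit 3.
      At 27: no right child.
      Visit 27.
    At 12: no right child.
    Visit 12.
  Visit 6.
At 32: go right to 19.
  19 is a leaf — visit 19.
Visit 32.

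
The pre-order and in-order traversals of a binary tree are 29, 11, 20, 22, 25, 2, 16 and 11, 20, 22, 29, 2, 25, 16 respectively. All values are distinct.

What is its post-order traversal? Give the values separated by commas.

The first element of pre-order is the root; it splits in-order into left and right subtrees.
Root 29: left subtree has 3 nodes {11, 20, 22}, right has 3 {2, 25, 16}.
  Root 11: left subtree has 0 nodes { }, right has 2 {20, 22}.
    Root 20: left subtree has 0 nodes { }, right has 1 {22}.
  Root 25: left subtree has 1 node {2}, right has 1 {16}.

22, 20, 11, 2, 16, 25, 29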